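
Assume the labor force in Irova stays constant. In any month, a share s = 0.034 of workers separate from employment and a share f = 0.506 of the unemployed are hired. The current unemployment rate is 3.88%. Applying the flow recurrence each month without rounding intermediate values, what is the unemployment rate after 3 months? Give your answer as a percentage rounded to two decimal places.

Unemployment rate after three months ≈ 6.06%.

With a fixed labor force, u_{t+1} = u_t + s·(1−u_t) − f·u_t = u_t·(1−s−f) + s.
Here 1−s−f = 0.460 and s = 0.034.
u_1 = 0.038800 × 0.460 + 0.034 = 0.051848.
u_2 = 0.051848 × 0.460 + 0.034 = 0.057850.
u_3 = 0.057850 × 0.460 + 0.034 = 0.060611.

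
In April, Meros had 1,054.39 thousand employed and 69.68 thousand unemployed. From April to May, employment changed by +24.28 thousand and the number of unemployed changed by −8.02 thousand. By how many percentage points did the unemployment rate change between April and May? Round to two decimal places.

The unemployment rate changed by −0.79 percentage points.

April: labor force = 1,054.39 + 69.68 = 1,124.07; u = 69.68/1,124.07 = 6.20%.
May: labor force = 1,078.67 + 61.66 = 1,140.33; u = 61.66/1,140.33 = 5.41%.
Change = 5.41% − 6.20% = −0.79 pp.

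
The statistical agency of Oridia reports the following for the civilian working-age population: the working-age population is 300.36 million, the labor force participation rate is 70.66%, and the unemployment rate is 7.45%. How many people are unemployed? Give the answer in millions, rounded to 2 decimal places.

Labor force = 0.7066 × 300.36 = 212.23 million.
Unemployed = 0.0745 × 212.23 ≈ 15.81 million.

About 15.81 million are unemployed.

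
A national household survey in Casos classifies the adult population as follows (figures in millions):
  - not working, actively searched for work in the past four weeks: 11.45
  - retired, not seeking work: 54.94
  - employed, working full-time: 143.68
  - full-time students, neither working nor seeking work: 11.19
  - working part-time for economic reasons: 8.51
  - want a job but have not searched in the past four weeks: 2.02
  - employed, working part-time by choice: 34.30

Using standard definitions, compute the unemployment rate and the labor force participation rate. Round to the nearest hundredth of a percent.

Employed = 143.68 + 8.51 + 34.30 = 186.49 million (anyone who worked, including part-time for economic reasons, counts as employed).
Unemployed = 11.45 million.
Labor force = 186.49 + 11.45 = 197.94 million.
Not in labor force = 54.94 + 11.19 + 2.02 = 68.15 million (those not working and not actively searching are outside the labor force — including those who want a job but have given up searching).
Civilian working-age population = 197.94 + 68.15 = 266.09 million.
Unemployment rate = 11.45 / 197.94 = 5.78%.
Labor force participation rate = 197.94 / 266.09 = 74.39%.

Unemployment rate ≈ 5.78%; labor force participation rate ≈ 74.39%.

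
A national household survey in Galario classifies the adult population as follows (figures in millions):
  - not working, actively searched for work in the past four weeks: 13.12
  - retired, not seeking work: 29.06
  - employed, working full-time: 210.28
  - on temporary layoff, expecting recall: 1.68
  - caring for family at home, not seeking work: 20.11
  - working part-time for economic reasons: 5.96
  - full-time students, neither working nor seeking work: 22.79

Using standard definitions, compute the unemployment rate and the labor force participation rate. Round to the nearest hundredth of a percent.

Employed = 210.28 + 5.96 = 216.24 million (anyone who worked, including part-time for economic reasons, counts as employed).
Unemployed = 13.12 + 1.68 = 14.80 million (jobless and actively searching, or on temporary layoff).
Labor force = 216.24 + 14.80 = 231.04 million.
Not in labor force = 29.06 + 20.11 + 22.79 = 71.96 million (those not working and not actively searching are outside the labor force).
Civilian working-age population = 231.04 + 71.96 = 303.00 million.
Unemployment rate = 14.80 / 231.04 = 6.41%.
Labor force participation rate = 231.04 / 303.00 = 76.25%.

Unemployment rate ≈ 6.41%; labor force participation rate ≈ 76.25%.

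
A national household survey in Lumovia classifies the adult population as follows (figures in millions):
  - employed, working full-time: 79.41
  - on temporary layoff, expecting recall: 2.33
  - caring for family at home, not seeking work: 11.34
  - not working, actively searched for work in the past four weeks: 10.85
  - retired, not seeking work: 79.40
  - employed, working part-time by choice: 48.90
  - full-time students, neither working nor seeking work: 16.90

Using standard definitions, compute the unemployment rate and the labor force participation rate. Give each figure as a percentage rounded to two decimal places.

Employed = 79.41 + 48.90 = 128.31 million.
Unemployed = 2.33 + 10.85 = 13.18 million (jobless and actively searching, or on temporary layoff).
Labor force = 128.31 + 13.18 = 141.49 million.
Not in labor force = 11.34 + 79.40 + 16.90 = 107.64 million (those not working and not actively searching are outside the labor force).
Civilian working-age population = 141.49 + 107.64 = 249.13 million.
Unemployment rate = 13.18 / 141.49 = 9.32%.
Labor force participation rate = 141.49 / 249.13 = 56.79%.

Unemployment rate ≈ 9.32%; labor force participation rate ≈ 56.79%.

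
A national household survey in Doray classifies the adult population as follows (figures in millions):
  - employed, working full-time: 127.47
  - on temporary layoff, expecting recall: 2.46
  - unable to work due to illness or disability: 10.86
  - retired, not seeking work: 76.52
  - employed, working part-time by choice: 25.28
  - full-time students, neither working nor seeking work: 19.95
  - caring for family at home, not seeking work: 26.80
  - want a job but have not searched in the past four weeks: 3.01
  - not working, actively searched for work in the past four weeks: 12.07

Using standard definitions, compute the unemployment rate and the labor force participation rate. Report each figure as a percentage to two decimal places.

Employed = 127.47 + 25.28 = 152.75 million.
Unemployed = 2.46 + 12.07 = 14.53 million (jobless and actively searching, or on temporary layoff).
Labor force = 152.75 + 14.53 = 167.28 million.
Not in labor force = 10.86 + 76.52 + 19.95 + 26.80 + 3.01 = 137.14 million (those not working and not actively searching are outside the labor force — including those who want a job but have given up searching).
Civilian working-age population = 167.28 + 137.14 = 304.42 million.
Unemployment rate = 14.53 / 167.28 = 8.69%.
Labor force participation rate = 167.28 / 304.42 = 54.95%.

Unemployment rate ≈ 8.69%; labor force participation rate ≈ 54.95%.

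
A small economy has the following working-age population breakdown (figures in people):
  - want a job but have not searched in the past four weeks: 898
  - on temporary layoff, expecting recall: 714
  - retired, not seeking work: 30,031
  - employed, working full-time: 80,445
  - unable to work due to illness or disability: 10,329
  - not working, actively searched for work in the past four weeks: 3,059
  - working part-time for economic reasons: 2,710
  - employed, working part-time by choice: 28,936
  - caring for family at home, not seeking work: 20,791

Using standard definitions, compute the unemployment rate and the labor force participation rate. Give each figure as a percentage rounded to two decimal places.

Unemployment rate ≈ 3.26%; labor force participation rate ≈ 65.12%.

Employed = 80,445 + 2,710 + 28,936 = 112,091 (anyone who worked, including part-time for economic reasons, counts as employed).
Unemployed = 714 + 3,059 = 3,773 (jobless and actively searching, or on temporary layoff).
Labor force = 112,091 + 3,773 = 115,864.
Not in labor force = 898 + 30,031 + 10,329 + 20,791 = 62,049 (those not working and not actively searching are outside the labor force — including those who want a job but have given up searching).
Civilian working-age population = 115,864 + 62,049 = 177,913.
Unemployment rate = 3,773 / 115,864 = 3.26%.
Labor force participation rate = 115,864 / 177,913 = 65.12%.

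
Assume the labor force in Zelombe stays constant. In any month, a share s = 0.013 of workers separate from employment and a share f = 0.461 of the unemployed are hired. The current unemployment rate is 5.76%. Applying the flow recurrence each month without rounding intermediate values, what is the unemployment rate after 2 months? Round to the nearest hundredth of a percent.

Unemployment rate after two months ≈ 3.58%.

With a fixed labor force, u_{t+1} = u_t + s·(1−u_t) − f·u_t = u_t·(1−s−f) + s.
Here 1−s−f = 0.526 and s = 0.013.
u_1 = 0.057600 × 0.526 + 0.013 = 0.043298.
u_2 = 0.043298 × 0.526 + 0.013 = 0.035775.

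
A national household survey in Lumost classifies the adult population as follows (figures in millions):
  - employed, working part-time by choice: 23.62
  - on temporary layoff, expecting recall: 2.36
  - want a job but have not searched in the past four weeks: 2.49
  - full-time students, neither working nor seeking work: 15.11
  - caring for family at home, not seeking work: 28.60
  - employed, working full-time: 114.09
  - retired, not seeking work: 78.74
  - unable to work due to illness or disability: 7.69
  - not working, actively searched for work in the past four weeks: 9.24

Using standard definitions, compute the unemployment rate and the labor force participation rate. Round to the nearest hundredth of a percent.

Employed = 23.62 + 114.09 = 137.71 million.
Unemployed = 2.36 + 9.24 = 11.60 million (jobless and actively searching, or on temporary layoff).
Labor force = 137.71 + 11.60 = 149.31 million.
Not in labor force = 2.49 + 15.11 + 28.60 + 78.74 + 7.69 = 132.63 million (those not working and not actively searching are outside the labor force — including those who want a job but have given up searching).
Civilian working-age population = 149.31 + 132.63 = 281.94 million.
Unemployment rate = 11.60 / 149.31 = 7.77%.
Labor force participation rate = 149.31 / 281.94 = 52.96%.

Unemployment rate ≈ 7.77%; labor force participation rate ≈ 52.96%.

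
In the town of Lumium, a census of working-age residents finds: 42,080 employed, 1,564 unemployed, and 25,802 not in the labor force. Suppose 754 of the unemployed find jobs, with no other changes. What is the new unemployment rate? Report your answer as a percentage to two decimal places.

Initially, labor force = 42,080 + 1,564 = 43,644, so u = 1,564/43,644 = 3.58%.
After the change, unemployed falls and employed rises by 754; labor force unchanged → E = 42,834, U = 810, labor force = 43,644.
New unemployment rate = 810 / 43,644 = 1.86%.

New unemployment rate ≈ 1.86%.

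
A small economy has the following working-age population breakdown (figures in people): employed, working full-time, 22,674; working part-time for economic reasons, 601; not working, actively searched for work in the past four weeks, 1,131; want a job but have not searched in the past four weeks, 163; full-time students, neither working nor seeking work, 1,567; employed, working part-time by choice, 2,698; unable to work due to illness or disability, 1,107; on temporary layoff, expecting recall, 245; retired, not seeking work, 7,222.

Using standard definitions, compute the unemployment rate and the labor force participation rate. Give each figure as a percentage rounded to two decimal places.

Unemployment rate ≈ 5.03%; labor force participation rate ≈ 73.11%.

Employed = 22,674 + 601 + 2,698 = 25,973 (anyone who worked, including part-time for economic reasons, counts as employed).
Unemployed = 1,131 + 245 = 1,376 (jobless and actively searching, or on temporary layoff).
Labor force = 25,973 + 1,376 = 27,349.
Not in labor force = 163 + 1,567 + 1,107 + 7,222 = 10,059 (those not working and not actively searching are outside the labor force — including those who want a job but have given up searching).
Civilian working-age population = 27,349 + 10,059 = 37,408.
Unemployment rate = 1,376 / 27,349 = 5.03%.
Labor force participation rate = 27,349 / 37,408 = 73.11%.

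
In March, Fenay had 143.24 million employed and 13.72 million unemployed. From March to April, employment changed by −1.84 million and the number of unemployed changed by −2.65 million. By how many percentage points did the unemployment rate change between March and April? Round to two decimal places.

The unemployment rate changed by −1.48 percentage points.

March: labor force = 143.24 + 13.72 = 156.96; u = 13.72/156.96 = 8.74%.
April: labor force = 141.40 + 11.07 = 152.47; u = 11.07/152.47 = 7.26%.
Change = 7.26% − 8.74% = −1.48 pp.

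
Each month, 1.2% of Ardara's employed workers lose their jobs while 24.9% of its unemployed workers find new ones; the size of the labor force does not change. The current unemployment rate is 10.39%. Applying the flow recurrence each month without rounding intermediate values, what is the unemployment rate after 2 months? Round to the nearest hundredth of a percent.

Unemployment rate after two months ≈ 7.76%.

With a fixed labor force, u_{t+1} = u_t + s·(1−u_t) − f·u_t = u_t·(1−s−f) + s.
Here 1−s−f = 0.739 and s = 0.012.
u_1 = 0.103900 × 0.739 + 0.012 = 0.088782.
u_2 = 0.088782 × 0.739 + 0.012 = 0.077610.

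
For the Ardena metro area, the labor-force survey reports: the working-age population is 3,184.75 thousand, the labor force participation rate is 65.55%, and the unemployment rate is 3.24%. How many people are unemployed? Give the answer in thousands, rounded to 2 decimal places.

Labor force = 0.6555 × 3,184.75 = 2,087.60 thousand.
Unemployed = 0.0324 × 2,087.60 ≈ 67.64 thousand.

About 67.64 thousand are unemployed.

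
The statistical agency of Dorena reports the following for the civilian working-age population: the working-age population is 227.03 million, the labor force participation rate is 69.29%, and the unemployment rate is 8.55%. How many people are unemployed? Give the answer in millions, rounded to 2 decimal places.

About 13.45 million are unemployed.

Labor force = 0.6929 × 227.03 = 157.31 million.
Unemployed = 0.0855 × 157.31 ≈ 13.45 million.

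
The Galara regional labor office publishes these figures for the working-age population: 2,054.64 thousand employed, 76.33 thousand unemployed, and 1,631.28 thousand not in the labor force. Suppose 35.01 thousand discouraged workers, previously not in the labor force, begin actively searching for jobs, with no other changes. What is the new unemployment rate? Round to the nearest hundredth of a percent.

New unemployment rate ≈ 5.14%.

Initially, labor force = 2,054.64 + 76.33 = 2,130.97 thousand, so u = 76.33/2,130.97 = 3.58%.
After the change, unemployed and labor force both rise by 35.01 → E = 2,054.64, U = 111.34, labor force = 2,165.98 thousand.
New unemployment rate = 111.34 / 2,165.98 = 5.14%.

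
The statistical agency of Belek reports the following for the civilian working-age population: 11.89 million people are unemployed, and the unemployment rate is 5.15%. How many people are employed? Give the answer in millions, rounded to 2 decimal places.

Labor force = U / u = 11.89 / 0.0515 ≈ 230.87 million.
Employed = labor force − unemployed = 230.87 − 11.89 = 218.98 million.

About 218.98 million are employed.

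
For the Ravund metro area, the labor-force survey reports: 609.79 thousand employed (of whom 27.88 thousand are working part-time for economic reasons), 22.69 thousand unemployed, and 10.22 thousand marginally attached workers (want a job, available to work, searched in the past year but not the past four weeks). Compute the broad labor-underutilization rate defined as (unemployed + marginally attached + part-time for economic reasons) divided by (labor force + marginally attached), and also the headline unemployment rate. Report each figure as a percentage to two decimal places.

Labor force = 609.79 + 22.69 = 632.48 thousand.
Numerator = 22.69 + 10.22 + 27.88 = 60.79 thousand.
Denominator = 632.48 + 10.22 = 642.70 thousand.
Broad rate = 60.79 / 642.70 = 9.46%.
Headline unemployment rate = 22.69 / 632.48 = 3.59%.

Broad underutilization rate ≈ 9.46%; headline unemployment rate ≈ 3.59%.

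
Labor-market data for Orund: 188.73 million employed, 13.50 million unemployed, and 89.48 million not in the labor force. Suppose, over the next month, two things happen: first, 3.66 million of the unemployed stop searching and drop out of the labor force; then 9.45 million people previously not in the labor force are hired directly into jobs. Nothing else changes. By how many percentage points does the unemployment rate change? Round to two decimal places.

The unemployment rate changes by −1.95 percentage points.

Initially, labor force = 188.73 + 13.50 = 202.23 million, so u = 13.50/202.23 = 6.68%.
After the first change, unemployed and labor force both fall by 3.66 → E = 188.73, U = 9.84, labor force = 198.57 million.
After the second change, employed and labor force both rise by 9.45; unemployed unchanged → E = 198.18, U = 9.84, labor force = 208.02 million.
New unemployment rate = 9.84 / 208.02 = 4.73%.
Change = 4.73% − 6.68% = −1.95 percentage points.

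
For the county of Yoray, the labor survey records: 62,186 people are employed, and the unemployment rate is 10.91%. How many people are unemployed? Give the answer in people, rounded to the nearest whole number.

About 7,615 are unemployed.

Let U be the number unemployed. The labor force is E + U, and U/(E+U) = 0.1091.
So U = 0.1091 × 62,186 / (1 − 0.1091) = 6784.49 / 0.8909 ≈ 7,615.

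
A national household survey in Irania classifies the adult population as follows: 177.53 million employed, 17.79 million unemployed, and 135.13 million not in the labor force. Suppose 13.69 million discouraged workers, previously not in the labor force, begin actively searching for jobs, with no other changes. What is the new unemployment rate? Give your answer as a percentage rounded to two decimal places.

Initially, labor force = 177.53 + 17.79 = 195.32 million, so u = 17.79/195.32 = 9.11%.
After the change, unemployed and labor force both rise by 13.69 → E = 177.53, U = 31.48, labor force = 209.01 million.
New unemployment rate = 31.48 / 209.01 = 15.06%.

New unemployment rate ≈ 15.06%.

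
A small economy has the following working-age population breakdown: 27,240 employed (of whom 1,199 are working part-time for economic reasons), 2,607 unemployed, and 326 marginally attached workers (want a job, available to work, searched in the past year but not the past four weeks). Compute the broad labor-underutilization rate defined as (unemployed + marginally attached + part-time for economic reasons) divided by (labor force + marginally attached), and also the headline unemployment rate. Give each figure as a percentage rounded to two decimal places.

Broad underutilization rate ≈ 13.69%; headline unemployment rate ≈ 8.73%.

Labor force = 27,240 + 2,607 = 29,847.
Numerator = 2,607 + 326 + 1,199 = 4,132.
Denominator = 29,847 + 326 = 30,173.
Broad rate = 4,132 / 30,173 = 13.69%.
Headline unemployment rate = 2,607 / 29,847 = 8.73%.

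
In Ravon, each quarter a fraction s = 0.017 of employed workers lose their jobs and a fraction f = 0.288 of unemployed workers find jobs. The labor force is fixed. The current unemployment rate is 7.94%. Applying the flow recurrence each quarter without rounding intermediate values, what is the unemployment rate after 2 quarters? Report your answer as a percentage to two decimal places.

Unemployment rate after two quarters ≈ 6.72%.

With a fixed labor force, u_{t+1} = u_t + s·(1−u_t) − f·u_t = u_t·(1−s−f) + s.
Here 1−s−f = 0.695 and s = 0.017.
u_1 = 0.079400 × 0.695 + 0.017 = 0.072183.
u_2 = 0.072183 × 0.695 + 0.017 = 0.067167.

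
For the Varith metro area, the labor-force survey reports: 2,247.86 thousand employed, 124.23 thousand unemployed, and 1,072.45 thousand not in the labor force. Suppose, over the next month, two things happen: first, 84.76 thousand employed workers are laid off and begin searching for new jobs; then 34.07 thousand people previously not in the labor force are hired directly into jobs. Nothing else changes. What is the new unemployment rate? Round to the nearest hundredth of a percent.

New unemployment rate ≈ 8.69%.

Initially, labor force = 2,247.86 + 124.23 = 2,372.09 thousand, so u = 124.23/2,372.09 = 5.24%.
After the first change, employed falls and unemployed rises by 84.76; labor force unchanged → E = 2,163.10, U = 208.99, labor force = 2,372.09 thousand.
After the second change, employed and labor force both rise by 34.07; unemployed unchanged → E = 2,197.17, U = 208.99, labor force = 2,406.16 thousand.
New unemployment rate = 208.99 / 2,406.16 = 8.69%.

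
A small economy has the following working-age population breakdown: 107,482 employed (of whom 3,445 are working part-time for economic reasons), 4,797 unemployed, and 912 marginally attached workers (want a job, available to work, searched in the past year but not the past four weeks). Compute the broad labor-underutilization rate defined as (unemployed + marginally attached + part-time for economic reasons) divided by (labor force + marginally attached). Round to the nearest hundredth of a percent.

Labor force = 107,482 + 4,797 = 112,279.
Numerator = 4,797 + 912 + 3,445 = 9,154.
Denominator = 112,279 + 912 = 113,191.
Broad rate = 9,154 / 113,191 = 8.09%.

Broad underutilization rate ≈ 8.09%.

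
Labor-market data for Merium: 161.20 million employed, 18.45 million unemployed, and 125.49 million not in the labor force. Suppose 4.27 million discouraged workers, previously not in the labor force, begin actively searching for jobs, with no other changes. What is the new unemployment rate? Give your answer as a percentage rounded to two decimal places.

Initially, labor force = 161.20 + 18.45 = 179.65 million, so u = 18.45/179.65 = 10.27%.
After the change, unemployed and labor force both rise by 4.27 → E = 161.20, U = 22.72, labor force = 183.92 million.
New unemployment rate = 22.72 / 183.92 = 12.35%.

New unemployment rate ≈ 12.35%.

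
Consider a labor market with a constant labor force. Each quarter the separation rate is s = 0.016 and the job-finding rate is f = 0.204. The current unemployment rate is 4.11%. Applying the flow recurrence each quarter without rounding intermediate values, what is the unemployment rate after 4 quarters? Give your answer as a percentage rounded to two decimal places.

Unemployment rate after four quarters ≈ 6.10%.

With a fixed labor force, u_{t+1} = u_t + s·(1−u_t) − f·u_t = u_t·(1−s−f) + s.
Here 1−s−f = 0.780 and s = 0.016.
u_1 = 0.041100 × 0.780 + 0.016 = 0.048058.
u_2 = 0.048058 × 0.780 + 0.016 = 0.053485.
u_3 = 0.053485 × 0.780 + 0.016 = 0.057718.
u_4 = 0.057718 × 0.780 + 0.016 = 0.061020.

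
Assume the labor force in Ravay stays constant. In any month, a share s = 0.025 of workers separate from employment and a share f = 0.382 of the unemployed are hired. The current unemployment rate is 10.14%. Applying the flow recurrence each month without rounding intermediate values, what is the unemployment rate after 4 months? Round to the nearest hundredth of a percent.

With a fixed labor force, u_{t+1} = u_t + s·(1−u_t) − f·u_t = u_t·(1−s−f) + s.
Here 1−s−f = 0.593 and s = 0.025.
u_1 = 0.101400 × 0.593 + 0.025 = 0.085130.
u_2 = 0.085130 × 0.593 + 0.025 = 0.075482.
u_3 = 0.075482 × 0.593 + 0.025 = 0.069761.
u_4 = 0.069761 × 0.593 + 0.025 = 0.066368.

Unemployment rate after four months ≈ 6.64%.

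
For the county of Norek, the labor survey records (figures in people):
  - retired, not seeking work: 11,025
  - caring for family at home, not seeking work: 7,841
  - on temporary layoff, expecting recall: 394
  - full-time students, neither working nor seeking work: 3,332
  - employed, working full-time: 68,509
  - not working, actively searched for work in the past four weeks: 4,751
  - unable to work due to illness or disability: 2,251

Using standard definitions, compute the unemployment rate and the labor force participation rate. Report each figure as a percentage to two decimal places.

Unemployment rate ≈ 6.99%; labor force participation rate ≈ 75.08%.

Employed = 68,509.
Unemployed = 394 + 4,751 = 5,145 (jobless and actively searching, or on temporary layoff).
Labor force = 68,509 + 5,145 = 73,654.
Not in labor force = 11,025 + 7,841 + 3,332 + 2,251 = 24,449 (those not working and not actively searching are outside the labor force).
Civilian working-age population = 73,654 + 24,449 = 98,103.
Unemployment rate = 5,145 / 73,654 = 6.99%.
Labor force participation rate = 73,654 / 98,103 = 75.08%.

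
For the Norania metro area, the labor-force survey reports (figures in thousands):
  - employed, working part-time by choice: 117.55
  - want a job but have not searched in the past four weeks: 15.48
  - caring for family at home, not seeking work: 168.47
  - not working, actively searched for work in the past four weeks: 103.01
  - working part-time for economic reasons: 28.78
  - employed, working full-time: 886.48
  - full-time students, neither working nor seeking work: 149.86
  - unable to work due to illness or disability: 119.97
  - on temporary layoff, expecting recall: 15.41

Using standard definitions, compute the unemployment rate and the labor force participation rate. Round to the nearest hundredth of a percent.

Employed = 117.55 + 28.78 + 886.48 = 1,032.81 thousand (anyone who worked, including part-time for economic reasons, counts as employed).
Unemployed = 103.01 + 15.41 = 118.42 thousand (jobless and actively searching, or on temporary layoff).
Labor force = 1,032.81 + 118.42 = 1,151.23 thousand.
Not in labor force = 15.48 + 168.47 + 149.86 + 119.97 = 453.78 thousand (those not working and not actively searching are outside the labor force — including those who want a job but have given up searching).
Civilian working-age population = 1,151.23 + 453.78 = 1,605.01 thousand.
Unemployment rate = 118.42 / 1,151.23 = 10.29%.
Labor force participation rate = 1,151.23 / 1,605.01 = 71.73%.

Unemployment rate ≈ 10.29%; labor force participation rate ≈ 71.73%.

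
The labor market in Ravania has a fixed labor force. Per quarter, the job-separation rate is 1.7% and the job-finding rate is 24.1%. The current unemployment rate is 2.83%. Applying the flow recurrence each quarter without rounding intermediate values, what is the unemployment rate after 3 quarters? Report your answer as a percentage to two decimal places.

Unemployment rate after three quarters ≈ 5.05%.

With a fixed labor force, u_{t+1} = u_t + s·(1−u_t) − f·u_t = u_t·(1−s−f) + s.
Here 1−s−f = 0.742 and s = 0.017.
u_1 = 0.028300 × 0.742 + 0.017 = 0.037999.
u_2 = 0.037999 × 0.742 + 0.017 = 0.045195.
u_3 = 0.045195 × 0.742 + 0.017 = 0.050535.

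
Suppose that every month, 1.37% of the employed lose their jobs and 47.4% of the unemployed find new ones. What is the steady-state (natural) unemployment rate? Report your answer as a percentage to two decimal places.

At steady state the flows balance: s·E = f·U, so U/(E+U) = s/(s+f).
u* = 1.37 / (1.37 + 47.4) = 1.37 / 48.77 = 2.81%.

Steady-state unemployment rate ≈ 2.81%.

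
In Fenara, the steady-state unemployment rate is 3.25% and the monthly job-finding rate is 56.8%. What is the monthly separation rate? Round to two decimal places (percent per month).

Separation rate ≈ 1.91% per month.

From u* = s/(s+f): s = u·f/(1−u).
s = 0.0325 × 56.8 / (1 − 0.0325) = 1.8460 / 0.9675 ≈ 1.91% per month.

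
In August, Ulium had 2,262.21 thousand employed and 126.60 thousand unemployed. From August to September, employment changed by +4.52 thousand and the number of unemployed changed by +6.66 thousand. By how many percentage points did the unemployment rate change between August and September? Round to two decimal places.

August: labor force = 2,262.21 + 126.60 = 2,388.81; u = 126.60/2,388.81 = 5.30%.
September: labor force = 2,266.73 + 133.26 = 2,399.99; u = 133.26/2,399.99 = 5.55%.
Change = 5.55% − 5.30% = +0.25 pp.

The unemployment rate changed by +0.25 percentage points.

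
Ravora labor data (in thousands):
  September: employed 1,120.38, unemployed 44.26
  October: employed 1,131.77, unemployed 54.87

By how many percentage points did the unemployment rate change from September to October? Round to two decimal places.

The unemployment rate changed by +0.82 percentage points.

September: labor force = 1,120.38 + 44.26 = 1,164.64; u = 44.26/1,164.64 = 3.80%.
October: labor force = 1,131.77 + 54.87 = 1,186.64; u = 54.87/1,186.64 = 4.62%.
Change = 4.62% − 3.80% = +0.82 pp.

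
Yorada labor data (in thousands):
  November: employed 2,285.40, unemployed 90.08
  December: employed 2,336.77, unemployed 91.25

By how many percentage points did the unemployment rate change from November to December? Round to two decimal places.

November: labor force = 2,285.40 + 90.08 = 2,375.48; u = 90.08/2,375.48 = 3.79%.
December: labor force = 2,336.77 + 91.25 = 2,428.02; u = 91.25/2,428.02 = 3.76%.
Change = 3.76% − 3.79% = −0.03 pp.

The unemployment rate changed by −0.03 percentage points.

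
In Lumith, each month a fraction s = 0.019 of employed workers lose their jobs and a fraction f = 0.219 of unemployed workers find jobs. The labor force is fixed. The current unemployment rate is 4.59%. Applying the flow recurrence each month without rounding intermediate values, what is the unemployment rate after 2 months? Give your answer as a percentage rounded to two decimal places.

Unemployment rate after two months ≈ 6.01%.

With a fixed labor force, u_{t+1} = u_t + s·(1−u_t) − f·u_t = u_t·(1−s−f) + s.
Here 1−s−f = 0.762 and s = 0.019.
u_1 = 0.045900 × 0.762 + 0.019 = 0.053976.
u_2 = 0.053976 × 0.762 + 0.019 = 0.060130.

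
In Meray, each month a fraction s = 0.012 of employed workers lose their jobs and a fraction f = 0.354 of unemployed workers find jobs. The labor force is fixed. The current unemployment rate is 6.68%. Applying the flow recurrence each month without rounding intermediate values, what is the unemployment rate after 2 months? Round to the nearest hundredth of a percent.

With a fixed labor force, u_{t+1} = u_t + s·(1−u_t) − f·u_t = u_t·(1−s−f) + s.
Here 1−s−f = 0.634 and s = 0.012.
u_1 = 0.066800 × 0.634 + 0.012 = 0.054351.
u_2 = 0.054351 × 0.634 + 0.012 = 0.046459.

Unemployment rate after two months ≈ 4.65%.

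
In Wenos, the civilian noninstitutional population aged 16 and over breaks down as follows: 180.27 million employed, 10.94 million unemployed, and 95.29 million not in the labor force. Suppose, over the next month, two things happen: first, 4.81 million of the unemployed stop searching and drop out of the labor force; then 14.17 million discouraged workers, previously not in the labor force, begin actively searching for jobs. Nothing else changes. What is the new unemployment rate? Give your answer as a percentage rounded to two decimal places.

Initially, labor force = 180.27 + 10.94 = 191.21 million, so u = 10.94/191.21 = 5.72%.
After the first change, unemployed and labor force both fall by 4.81 → E = 180.27, U = 6.13, labor force = 186.40 million.
After the second change, unemployed and labor force both rise by 14.17 → E = 180.27, U = 20.30, labor force = 200.57 million.
New unemployment rate = 20.30 / 200.57 = 10.12%.

New unemployment rate ≈ 10.12%.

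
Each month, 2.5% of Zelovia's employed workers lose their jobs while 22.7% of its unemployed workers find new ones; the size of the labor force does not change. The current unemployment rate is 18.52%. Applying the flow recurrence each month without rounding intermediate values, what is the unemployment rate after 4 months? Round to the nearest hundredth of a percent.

Unemployment rate after four months ≈ 12.61%.

With a fixed labor force, u_{t+1} = u_t + s·(1−u_t) − f·u_t = u_t·(1−s−f) + s.
Here 1−s−f = 0.748 and s = 0.025.
u_1 = 0.185200 × 0.748 + 0.025 = 0.163530.
u_2 = 0.163530 × 0.748 + 0.025 = 0.147320.
u_3 = 0.147320 × 0.748 + 0.025 = 0.135195.
u_4 = 0.135195 × 0.748 + 0.025 = 0.126126.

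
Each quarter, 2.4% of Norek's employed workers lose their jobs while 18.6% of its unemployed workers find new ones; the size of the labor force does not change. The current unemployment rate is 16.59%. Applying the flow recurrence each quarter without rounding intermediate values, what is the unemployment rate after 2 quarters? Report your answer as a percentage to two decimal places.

Unemployment rate after two quarters ≈ 14.65%.

With a fixed labor force, u_{t+1} = u_t + s·(1−u_t) − f·u_t = u_t·(1−s−f) + s.
Here 1−s−f = 0.790 and s = 0.024.
u_1 = 0.165900 × 0.790 + 0.024 = 0.155061.
u_2 = 0.155061 × 0.790 + 0.024 = 0.146498.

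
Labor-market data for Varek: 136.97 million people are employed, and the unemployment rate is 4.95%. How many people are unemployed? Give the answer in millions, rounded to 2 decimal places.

About 7.13 million are unemployed.

Let U be the number unemployed. The labor force is E + U, and U/(E+U) = 0.0495.
So U = 0.0495 × 136.97 / (1 − 0.0495) = 6.7800 / 0.9505 ≈ 7.13 million.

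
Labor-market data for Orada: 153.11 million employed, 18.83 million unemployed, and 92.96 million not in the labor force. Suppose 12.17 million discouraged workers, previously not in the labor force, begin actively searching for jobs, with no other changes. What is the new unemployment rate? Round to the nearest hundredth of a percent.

New unemployment rate ≈ 16.84%.

Initially, labor force = 153.11 + 18.83 = 171.94 million, so u = 18.83/171.94 = 10.95%.
After the change, unemployed and labor force both rise by 12.17 → E = 153.11, U = 31.00, labor force = 184.11 million.
New unemployment rate = 31.00 / 184.11 = 16.84%.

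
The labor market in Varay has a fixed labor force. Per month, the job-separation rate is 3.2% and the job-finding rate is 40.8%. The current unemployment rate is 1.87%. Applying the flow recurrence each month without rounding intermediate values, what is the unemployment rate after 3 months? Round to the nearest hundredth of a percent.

With a fixed labor force, u_{t+1} = u_t + s·(1−u_t) − f·u_t = u_t·(1−s−f) + s.
Here 1−s−f = 0.560 and s = 0.032.
u_1 = 0.018700 × 0.560 + 0.032 = 0.042472.
u_2 = 0.042472 × 0.560 + 0.032 = 0.055784.
u_3 = 0.055784 × 0.560 + 0.032 = 0.063239.

Unemployment rate after three months ≈ 6.32%.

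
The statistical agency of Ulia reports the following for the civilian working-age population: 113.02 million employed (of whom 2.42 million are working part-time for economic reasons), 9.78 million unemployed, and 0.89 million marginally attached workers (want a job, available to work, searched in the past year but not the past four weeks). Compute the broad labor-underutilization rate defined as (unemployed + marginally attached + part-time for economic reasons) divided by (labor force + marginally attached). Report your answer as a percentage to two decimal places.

Broad underutilization rate ≈ 10.58%.

Labor force = 113.02 + 9.78 = 122.80 million.
Numerator = 9.78 + 0.89 + 2.42 = 13.09 million.
Denominator = 122.80 + 0.89 = 123.69 million.
Broad rate = 13.09 / 123.69 = 10.58%.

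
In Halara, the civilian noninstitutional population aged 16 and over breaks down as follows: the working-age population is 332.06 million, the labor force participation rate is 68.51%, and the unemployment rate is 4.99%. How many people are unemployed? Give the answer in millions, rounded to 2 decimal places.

About 11.35 million are unemployed.

Labor force = 0.6851 × 332.06 = 227.49 million.
Unemployed = 0.0499 × 227.49 ≈ 11.35 million.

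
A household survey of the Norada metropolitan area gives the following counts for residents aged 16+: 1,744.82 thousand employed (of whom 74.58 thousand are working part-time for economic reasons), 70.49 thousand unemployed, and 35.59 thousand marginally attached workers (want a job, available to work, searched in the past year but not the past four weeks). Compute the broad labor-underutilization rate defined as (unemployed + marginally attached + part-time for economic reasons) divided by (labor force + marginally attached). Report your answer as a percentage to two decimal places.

Broad underutilization rate ≈ 9.76%.

Labor force = 1,744.82 + 70.49 = 1,815.31 thousand.
Numerator = 70.49 + 35.59 + 74.58 = 180.66 thousand.
Denominator = 1,815.31 + 35.59 = 1,850.90 thousand.
Broad rate = 180.66 / 1,850.90 = 9.76%.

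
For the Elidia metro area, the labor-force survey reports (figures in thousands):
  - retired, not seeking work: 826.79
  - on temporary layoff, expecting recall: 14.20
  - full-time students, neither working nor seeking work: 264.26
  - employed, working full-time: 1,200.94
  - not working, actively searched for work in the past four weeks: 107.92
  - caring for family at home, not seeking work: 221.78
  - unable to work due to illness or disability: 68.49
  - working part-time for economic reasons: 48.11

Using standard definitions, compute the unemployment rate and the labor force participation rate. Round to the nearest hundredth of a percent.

Employed = 1,200.94 + 48.11 = 1,249.05 thousand (anyone who worked, including part-time for economic reasons, counts as employed).
Unemployed = 14.20 + 107.92 = 122.12 thousand (jobless and actively searching, or on temporary layoff).
Labor force = 1,249.05 + 122.12 = 1,371.17 thousand.
Not in labor force = 826.79 + 264.26 + 221.78 + 68.49 = 1,381.32 thousand (those not working and not actively searching are outside the labor force).
Civilian working-age population = 1,371.17 + 1,381.32 = 2,752.49 thousand.
Unemployment rate = 122.12 / 1,371.17 = 8.91%.
Labor force participation rate = 1,371.17 / 2,752.49 = 49.82%.

Unemployment rate ≈ 8.91%; labor force participation rate ≈ 49.82%.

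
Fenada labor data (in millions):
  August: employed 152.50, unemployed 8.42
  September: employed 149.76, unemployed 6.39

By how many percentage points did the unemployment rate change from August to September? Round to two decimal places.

The unemployment rate changed by −1.14 percentage points.

August: labor force = 152.50 + 8.42 = 160.92; u = 8.42/160.92 = 5.23%.
September: labor force = 149.76 + 6.39 = 156.15; u = 6.39/156.15 = 4.09%.
Change = 4.09% − 5.23% = −1.14 pp.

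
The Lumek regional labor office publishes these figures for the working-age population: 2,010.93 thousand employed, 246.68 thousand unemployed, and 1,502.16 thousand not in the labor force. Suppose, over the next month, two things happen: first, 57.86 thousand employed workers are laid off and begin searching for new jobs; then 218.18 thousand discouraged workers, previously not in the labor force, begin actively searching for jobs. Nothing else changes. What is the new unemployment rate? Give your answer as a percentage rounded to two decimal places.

New unemployment rate ≈ 21.11%.

Initially, labor force = 2,010.93 + 246.68 = 2,257.61 thousand, so u = 246.68/2,257.61 = 10.93%.
After the first change, employed falls and unemployed rises by 57.86; labor force unchanged → E = 1,953.07, U = 304.54, labor force = 2,257.61 thousand.
After the second change, unemployed and labor force both rise by 218.18 → E = 1,953.07, U = 522.72, labor force = 2,475.79 thousand.
New unemployment rate = 522.72 / 2,475.79 = 21.11%.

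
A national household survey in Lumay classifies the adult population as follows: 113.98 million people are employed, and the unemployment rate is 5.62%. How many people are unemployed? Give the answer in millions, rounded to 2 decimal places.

Let U be the number unemployed. The labor force is E + U, and U/(E+U) = 0.0562.
So U = 0.0562 × 113.98 / (1 − 0.0562) = 6.4057 / 0.9438 ≈ 6.79 million.

About 6.79 million are unemployed.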